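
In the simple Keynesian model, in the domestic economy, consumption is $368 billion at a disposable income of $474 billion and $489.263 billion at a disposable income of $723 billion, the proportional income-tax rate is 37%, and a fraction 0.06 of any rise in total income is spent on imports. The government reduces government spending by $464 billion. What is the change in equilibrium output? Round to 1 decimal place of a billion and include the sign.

−$616.0 billion

MPC = ΔC/ΔYd = (489.263 − 368)/(723 − 474) = 121.263/249 = 0.487.
Expenditure multiplier = 1/(1 − c(1−t) + m) = 1/(1 − 0.487×0.63 + 0.06) = 1/0.75319 ≈ 1.328.
ΔY = k × ΔG = (−$464 billion) / 0.75319 ≈ −$616 billion.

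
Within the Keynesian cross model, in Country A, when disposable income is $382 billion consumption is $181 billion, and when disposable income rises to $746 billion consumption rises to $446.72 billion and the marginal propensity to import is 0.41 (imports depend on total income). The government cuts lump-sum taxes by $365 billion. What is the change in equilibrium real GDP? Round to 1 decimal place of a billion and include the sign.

+$391.8 billion

MPC = ΔC/ΔYd = (446.72 − 181)/(746 − 382) = 265.72/364 = 0.73.
A lump-sum tax change of −$365 billion shifts disposable income by +$365 billion; first-round consumption changes by −c × ΔT = −0.73 × (−$365 billion) = +$266.45 billion.
Expenditure multiplier = 1/(1 − c + m) = 1/(1 − 0.73 + 0.41) = 1/0.68 ≈ 1.471.
The tax multiplier is −c × k ≈ −1.074, so ΔY = k × (−c·ΔT) = (+$266.45 billion) / 0.68 ≈ +$391.8 billion.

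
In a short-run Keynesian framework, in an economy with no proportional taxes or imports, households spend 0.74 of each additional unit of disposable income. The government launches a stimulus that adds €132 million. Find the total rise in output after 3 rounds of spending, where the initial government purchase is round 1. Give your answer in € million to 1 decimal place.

Round 1 adds ΔG = €132 million; each later round is MPC = 0.74 times the previous.
After 3 rounds: 132 + 97.68 + 72.2832 = ΔG·(1 − c^3)/(1 − c) = 132 × (1 − 0.405224)/0.26 ≈ €302 million.

€302.0 million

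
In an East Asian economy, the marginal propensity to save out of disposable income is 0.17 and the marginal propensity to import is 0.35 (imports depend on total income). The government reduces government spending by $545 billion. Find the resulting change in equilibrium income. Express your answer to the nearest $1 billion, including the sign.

−$1,048 billion

MPC = 1 − MPS = 1 − 0.17 = 0.83.
Government-spending multiplier = 1/(1 − c + m) = 1/(1 − 0.83 + 0.35) = 1/0.52 ≈ 1.923.
ΔY = k × ΔG = (−$545 billion) / 0.52 ≈ −$1,048 billion.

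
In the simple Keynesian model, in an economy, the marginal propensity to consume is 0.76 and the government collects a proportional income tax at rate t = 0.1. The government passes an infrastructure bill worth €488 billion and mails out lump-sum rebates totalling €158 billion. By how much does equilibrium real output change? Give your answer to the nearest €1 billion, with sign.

Expenditure multiplier = 1/(1 − c(1−t)) = 1/(1 − 0.76×0.9) = 1/0.316 ≈ 3.165.
ΔG contributes k·ΔG = (+€488 billion) / 0.316 ≈ +€1,544.3 billion.
ΔT of −€158 billion changes first-round spending by −c·ΔT = +€120.08 billion, contributing k·(−c·ΔT) = (+€120.08 billion) / 0.316 = +€380 billion.
Net ΔY = k(ΔG − c·ΔT) = (+€608.08 billion) / 0.316 ≈ +€1,924 billion.

+€1,924 billion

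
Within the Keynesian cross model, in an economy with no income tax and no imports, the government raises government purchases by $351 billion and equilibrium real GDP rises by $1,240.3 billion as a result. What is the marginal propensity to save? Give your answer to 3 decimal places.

0.283

Implied spending multiplier k = ΔY/ΔG = 1,240.3/351 ≈ 3.5336.
Since k = 1/(1 − MPC), MPC = 1 − 1/k = 1 − ΔG/ΔY = 1 − 351/1,240.3 ≈ 0.717.
MPS = 1 − MPC = 0.283.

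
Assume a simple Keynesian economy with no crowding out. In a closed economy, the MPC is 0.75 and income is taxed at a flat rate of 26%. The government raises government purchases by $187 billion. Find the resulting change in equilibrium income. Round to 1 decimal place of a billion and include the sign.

+$420.2 billion

Government-spending multiplier = 1/(1 − c(1−t)) = 1/(1 − 0.75×0.74) = 1/0.445 ≈ 2.247.
ΔY = k × ΔG = (+$187 billion) / 0.445 ≈ +$420.2 billion.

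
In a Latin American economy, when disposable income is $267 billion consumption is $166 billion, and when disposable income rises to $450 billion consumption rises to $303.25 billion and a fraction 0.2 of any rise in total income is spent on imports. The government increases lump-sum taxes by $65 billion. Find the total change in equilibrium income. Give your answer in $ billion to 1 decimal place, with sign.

−$108.3 billion

MPC = ΔC/ΔYd = (303.25 − 166)/(450 − 267) = 137.25/183 = 0.75.
A lump-sum tax change of +$65 billion shifts disposable income by −$65 billion; first-round consumption changes by −c × ΔT = −0.75 × (+$65 billion) = −$48.75 billion.
Expenditure multiplier = 1/(1 − c + m) = 1/(1 − 0.75 + 0.2) = 1/0.45 ≈ 2.222.
The tax multiplier is −c × k ≈ −1.667, so ΔY = k × (−c·ΔT) = (−$48.75 billion) / 0.45 ≈ −$108.3 billion.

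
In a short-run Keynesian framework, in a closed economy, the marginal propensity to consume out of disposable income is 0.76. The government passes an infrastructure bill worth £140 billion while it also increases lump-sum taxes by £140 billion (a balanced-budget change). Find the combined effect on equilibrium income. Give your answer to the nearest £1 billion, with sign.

Expenditure multiplier = 1/(1 − MPC) = 1/(1 − 0.76) = 1/0.24 ≈ 4.167.
ΔG contributes k·ΔG = (+£140 billion) / 0.24 ≈ +£583.3 billion.
ΔT of +£140 billion changes first-round spending by −c·ΔT = −£106.4 billion, contributing k·(−c·ΔT) = (−£106.4 billion) / 0.24 ≈ −£443.3 billion.
With ΔG = ΔT and no other leakages, the balanced-budget multiplier is 1, so ΔY = ΔG = +£140 billion.

+£140 billion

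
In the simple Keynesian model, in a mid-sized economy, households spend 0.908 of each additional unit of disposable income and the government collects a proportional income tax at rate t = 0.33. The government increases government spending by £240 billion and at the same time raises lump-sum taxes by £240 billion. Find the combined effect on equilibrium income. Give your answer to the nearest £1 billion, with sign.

+£56 billion

Expenditure multiplier = 1/(1 − c(1−t)) = 1/(1 − 0.908×0.67) = 1/0.39164 ≈ 2.553.
ΔG contributes k·ΔG = (+£240 billion) / 0.39164 ≈ +£612.8 billion.
ΔT of +£240 billion changes first-round spending by −c·ΔT = −£217.92 billion, contributing k·(−c·ΔT) = (−£217.92 billion) / 0.39164 ≈ −£556.4 billion.
Net ΔY = k(ΔG − c·ΔT) = (+£22.08 billion) / 0.39164 ≈ +£56 billion.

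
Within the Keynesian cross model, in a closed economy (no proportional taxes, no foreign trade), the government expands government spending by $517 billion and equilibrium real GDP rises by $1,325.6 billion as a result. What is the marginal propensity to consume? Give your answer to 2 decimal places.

0.61

Implied spending multiplier k = ΔY/ΔG = 1,325.6/517 ≈ 2.564.
Since k = 1/(1 − MPC), MPC = 1 − 1/k = 1 − ΔG/ΔY = 1 − 517/1,325.6 ≈ 0.61.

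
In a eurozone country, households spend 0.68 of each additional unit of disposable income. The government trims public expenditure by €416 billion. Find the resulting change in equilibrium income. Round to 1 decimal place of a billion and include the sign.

Government-spending multiplier = 1/(1 − MPC) = 1/(1 − 0.68) = 1/0.32 = 3.125.
ΔY = k × ΔG = (−€416 billion) / 0.32 = −€1,300 billion.

−€1,300.0 billion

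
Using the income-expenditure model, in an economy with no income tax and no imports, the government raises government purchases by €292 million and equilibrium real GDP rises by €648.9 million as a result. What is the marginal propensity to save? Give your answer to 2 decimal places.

0.45

Implied spending multiplier k = ΔY/ΔG = 648.9/292 ≈ 2.2223.
Since k = 1/(1 − MPC), MPC = 1 − 1/k = 1 − ΔG/ΔY = 1 − 292/648.9 ≈ 0.55.
MPS = 1 − MPC = 0.45.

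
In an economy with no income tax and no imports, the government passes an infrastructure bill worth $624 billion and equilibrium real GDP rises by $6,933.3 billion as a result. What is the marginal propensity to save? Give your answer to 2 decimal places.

Implied spending multiplier k = ΔY/ΔG = 6,933.3/624 ≈ 11.1111.
Since k = 1/(1 − MPC), MPC = 1 − 1/k = 1 − ΔG/ΔY = 1 − 624/6,933.3 ≈ 0.91.
MPS = 1 − MPC = 0.09.

0.09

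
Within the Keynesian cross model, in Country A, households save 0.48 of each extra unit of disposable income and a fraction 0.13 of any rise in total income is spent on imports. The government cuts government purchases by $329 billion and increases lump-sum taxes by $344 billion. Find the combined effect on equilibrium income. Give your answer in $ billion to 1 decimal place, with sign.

MPC = 1 − MPS = 1 − 0.48 = 0.52.
Expenditure multiplier = 1/(1 − c + m) = 1/(1 − 0.52 + 0.13) = 1/0.61 ≈ 1.639.
ΔG contributes k·ΔG = (−$329 billion) / 0.61 ≈ −$539.3 billion.
ΔT of +$344 billion changes first-round spending by −c·ΔT = −$178.88 billion, contributing k·(−c·ΔT) = (−$178.88 billion) / 0.61 ≈ −$293.2 billion.
Net ΔY = k(ΔG − c·ΔT) = (−$507.88 billion) / 0.61 ≈ −$832.6 billion.

−$832.6 billion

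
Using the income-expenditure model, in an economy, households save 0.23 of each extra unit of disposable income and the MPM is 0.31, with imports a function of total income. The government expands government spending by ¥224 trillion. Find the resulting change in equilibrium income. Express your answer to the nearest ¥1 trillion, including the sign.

+¥415 trillion

MPC = 1 − MPS = 1 − 0.23 = 0.77.
Government-spending multiplier = 1/(1 − c + m) = 1/(1 − 0.77 + 0.31) = 1/0.54 ≈ 1.852.
ΔY = k × ΔG = (+¥224 trillion) / 0.54 ≈ +¥415 trillion.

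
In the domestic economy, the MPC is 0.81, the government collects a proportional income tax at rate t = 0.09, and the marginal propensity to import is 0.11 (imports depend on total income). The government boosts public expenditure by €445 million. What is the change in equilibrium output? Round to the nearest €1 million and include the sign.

+€1,193 million

Expenditure multiplier = 1/(1 − c(1−t) + m) = 1/(1 − 0.81×0.91 + 0.11) = 1/0.3729 ≈ 2.682.
ΔY = k × ΔG = (+€445 million) / 0.3729 ≈ +€1,193 million.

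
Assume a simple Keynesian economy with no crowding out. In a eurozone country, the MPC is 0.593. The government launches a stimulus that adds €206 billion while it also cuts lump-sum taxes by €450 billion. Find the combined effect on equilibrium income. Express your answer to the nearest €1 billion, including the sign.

Expenditure multiplier = 1/(1 − MPC) = 1/(1 − 0.593) = 1/0.407 ≈ 2.457.
ΔG contributes k·ΔG = (+€206 billion) / 0.407 ≈ +€506.1 billion.
ΔT of −€450 billion changes first-round spending by −c·ΔT = +€266.85 billion, contributing k·(−c·ΔT) = (+€266.85 billion) / 0.407 ≈ +€655.7 billion.
Net ΔY = k(ΔG − c·ΔT) = (+€472.85 billion) / 0.407 ≈ +€1,162 billion.

+€1,162 billion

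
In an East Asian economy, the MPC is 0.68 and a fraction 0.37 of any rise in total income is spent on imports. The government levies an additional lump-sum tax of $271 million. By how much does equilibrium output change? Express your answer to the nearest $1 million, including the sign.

−$267 million

A lump-sum tax change of +$271 million shifts disposable income by −$271 million; first-round consumption changes by −c × ΔT = −0.68 × (+$271 million) = −$184.28 million.
Expenditure multiplier = 1/(1 − c + m) = 1/(1 − 0.68 + 0.37) = 1/0.69 ≈ 1.449.
The tax multiplier is −c × k ≈ −0.986, so ΔY = k × (−c·ΔT) = (−$184.28 million) / 0.69 ≈ −$267 million.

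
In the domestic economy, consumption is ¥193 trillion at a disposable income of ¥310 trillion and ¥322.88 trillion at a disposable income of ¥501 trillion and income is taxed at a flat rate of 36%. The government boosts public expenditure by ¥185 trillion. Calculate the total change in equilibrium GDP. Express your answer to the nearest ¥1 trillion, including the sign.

MPC = ΔC/ΔYd = (322.88 − 193)/(501 − 310) = 129.88/191 = 0.68.
Expenditure multiplier = 1/(1 − c(1−t)) = 1/(1 − 0.68×0.64) = 1/0.5648 ≈ 1.771.
ΔY = k × ΔG = (+¥185 trillion) / 0.5648 ≈ +¥328 trillion.

+¥328 trillion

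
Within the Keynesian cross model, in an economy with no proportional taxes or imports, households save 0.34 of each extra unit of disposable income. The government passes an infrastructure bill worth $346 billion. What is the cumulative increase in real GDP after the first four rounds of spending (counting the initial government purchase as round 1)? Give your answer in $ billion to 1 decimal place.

MPC = 1 − MPS = 1 − 0.34 = 0.66.
Round 1 adds ΔG = $346 billion; each later round is MPC = 0.66 times the previous.
After 4 rounds: 346 + 228.36 + 150.7176 + 99.473616 = ΔG·(1 − c^4)/(1 − c) = 346 × (1 − 0.18974736)/0.34 ≈ $824.6 billion.

$824.6 billion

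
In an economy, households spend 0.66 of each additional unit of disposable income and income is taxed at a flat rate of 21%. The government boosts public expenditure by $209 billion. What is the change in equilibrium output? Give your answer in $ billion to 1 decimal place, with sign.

Government-spending multiplier = 1/(1 − c(1−t)) = 1/(1 − 0.66×0.79) = 1/0.4786 ≈ 2.089.
ΔY = k × ΔG = (+$209 billion) / 0.4786 ≈ +$436.7 billion.

+$436.7 billion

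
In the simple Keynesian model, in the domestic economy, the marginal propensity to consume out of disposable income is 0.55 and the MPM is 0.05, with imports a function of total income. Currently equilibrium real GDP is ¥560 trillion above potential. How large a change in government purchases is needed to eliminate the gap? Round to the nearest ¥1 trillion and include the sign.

Spending multiplier = 1/(1 − c + m) = 1/(1 − 0.55 + 0.05) = 1/0.5 = 2.
Need ΔY = −¥560 trillion, so ΔG = ΔY/k = (−¥560 trillion) × 0.5 = −¥280 trillion.
The government should cut government purchases by ¥280 trillion.

−¥280 trillion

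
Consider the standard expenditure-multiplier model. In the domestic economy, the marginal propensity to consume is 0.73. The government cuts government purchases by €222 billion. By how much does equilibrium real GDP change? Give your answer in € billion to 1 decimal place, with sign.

−€822.2 billion

Spending multiplier = 1/(1 − MPC) = 1/(1 − 0.73) = 1/0.27 ≈ 3.704.
ΔY = k × ΔG = (−€222 billion) / 0.27 ≈ −€822.2 billion.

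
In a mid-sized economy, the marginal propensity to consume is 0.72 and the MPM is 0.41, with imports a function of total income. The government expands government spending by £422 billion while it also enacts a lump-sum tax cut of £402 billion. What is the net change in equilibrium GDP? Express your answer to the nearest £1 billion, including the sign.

Expenditure multiplier = 1/(1 − c + m) = 1/(1 − 0.72 + 0.41) = 1/0.69 ≈ 1.449.
ΔG contributes k·ΔG = (+£422 billion) / 0.69 ≈ +£611.6 billion.
ΔT of −£402 billion changes first-round spending by −c·ΔT = +£289.44 billion, contributing k·(−c·ΔT) = (+£289.44 billion) / 0.69 ≈ +£419.5 billion.
Net ΔY = k(ΔG − c·ΔT) = (+£711.44 billion) / 0.69 ≈ +£1,031 billion.

+£1,031 billion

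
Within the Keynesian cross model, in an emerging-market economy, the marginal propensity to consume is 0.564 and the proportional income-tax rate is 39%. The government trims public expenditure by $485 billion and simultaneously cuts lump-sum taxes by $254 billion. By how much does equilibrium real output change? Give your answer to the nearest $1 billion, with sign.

Expenditure multiplier = 1/(1 − c(1−t)) = 1/(1 − 0.564×0.61) = 1/0.65596 ≈ 1.524.
ΔG contributes k·ΔG = (−$485 billion) / 0.65596 ≈ −$739.4 billion.
ΔT of −$254 billion changes first-round spending by −c·ΔT = +$143.256 billion, contributing k·(−c·ΔT) = (+$143.256 billion) / 0.65596 ≈ +$218.4 billion.
Net ΔY = k(ΔG − c·ΔT) = (−$341.744 billion) / 0.65596 ≈ −$521 billion.

−$521 billion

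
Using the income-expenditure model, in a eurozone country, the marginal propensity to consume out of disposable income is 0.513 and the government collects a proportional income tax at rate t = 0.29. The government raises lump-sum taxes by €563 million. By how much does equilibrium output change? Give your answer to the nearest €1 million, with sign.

−€454 million

A lump-sum tax change of +€563 million shifts disposable income by −€563 million; first-round consumption changes by −c × ΔT = −0.513 × (+€563 million) = −€288.819 million.
Expenditure multiplier = 1/(1 − c(1−t)) = 1/(1 − 0.513×0.71) = 1/0.63577 ≈ 1.573.
The tax multiplier is −c × k ≈ −0.807, so ΔY = k × (−c·ΔT) = (−€288.819 million) / 0.63577 ≈ −€454 million.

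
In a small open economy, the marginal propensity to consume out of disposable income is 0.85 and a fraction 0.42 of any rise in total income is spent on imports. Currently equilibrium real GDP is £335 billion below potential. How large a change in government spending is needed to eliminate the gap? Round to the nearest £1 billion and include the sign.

+£191 billion

Spending multiplier = 1/(1 − c + m) = 1/(1 − 0.85 + 0.42) = 1/0.57 ≈ 1.754.
Need ΔY = +£335 billion, so ΔG = ΔY/k = (+£335 billion) × 0.57 ≈ +£191 billion.
The government should increase government spending by £191 billion.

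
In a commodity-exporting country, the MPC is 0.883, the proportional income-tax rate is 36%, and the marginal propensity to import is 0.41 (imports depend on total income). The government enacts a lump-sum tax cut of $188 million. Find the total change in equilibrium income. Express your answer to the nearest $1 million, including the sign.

A lump-sum tax change of −$188 million shifts disposable income by +$188 million; first-round consumption changes by −c × ΔT = −0.883 × (−$188 million) = +$166.004 million.
Expenditure multiplier = 1/(1 − c(1−t) + m) = 1/(1 − 0.883×0.64 + 0.41) = 1/0.84488 ≈ 1.184.
The tax multiplier is −c × k ≈ −1.045, so ΔY = k × (−c·ΔT) = (+$166.004 million) / 0.84488 ≈ +$196 million.

+$196 million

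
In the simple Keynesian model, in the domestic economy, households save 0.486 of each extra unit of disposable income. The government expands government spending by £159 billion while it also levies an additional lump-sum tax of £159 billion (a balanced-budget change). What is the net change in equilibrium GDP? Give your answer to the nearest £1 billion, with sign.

MPC = 1 − MPS = 1 − 0.486 = 0.514.
Expenditure multiplier = 1/(1 − MPC) = 1/(1 − 0.514) = 1/0.486 ≈ 2.058.
ΔG contributes k·ΔG = (+£159 billion) / 0.486 ≈ +£327.2 billion.
ΔT of +£159 billion changes first-round spending by −c·ΔT = −£81.726 billion, contributing k·(−c·ΔT) = (−£81.726 billion) / 0.486 ≈ −£168.2 billion.
With ΔG = ΔT and no other leakages, the balanced-budget multiplier is 1, so ΔY = ΔG = +£159 billion.

+£159 billion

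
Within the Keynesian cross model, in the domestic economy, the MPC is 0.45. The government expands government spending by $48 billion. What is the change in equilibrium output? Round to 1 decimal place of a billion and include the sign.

+$87.3 billion

Government-spending multiplier = 1/(1 − MPC) = 1/(1 − 0.45) = 1/0.55 ≈ 1.818.
ΔY = k × ΔG = (+$48 billion) / 0.55 ≈ +$87.3 billion.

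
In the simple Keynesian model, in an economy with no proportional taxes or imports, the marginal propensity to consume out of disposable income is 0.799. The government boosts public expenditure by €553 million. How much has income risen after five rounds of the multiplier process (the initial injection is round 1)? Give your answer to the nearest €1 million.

€1,855 million

Round 1 adds ΔG = €553 million; each later round is MPC = 0.799 times the previous.
After 5 rounds: 553 + 441.847 + 353.035753 + 282.075566647 + 225.378377750953 = ΔG·(1 − c^5)/(1 − c) = 553 × (1 − 0.325637113603999)/0.201 ≈ €1,855 million.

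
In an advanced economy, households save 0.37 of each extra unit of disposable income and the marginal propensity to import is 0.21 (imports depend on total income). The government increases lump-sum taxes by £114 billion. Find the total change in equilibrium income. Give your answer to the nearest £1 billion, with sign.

MPC = 1 − MPS = 1 − 0.37 = 0.63.
A lump-sum tax change of +£114 billion shifts disposable income by −£114 billion; first-round consumption changes by −c × ΔT = −0.63 × (+£114 billion) = −£71.82 billion.
Expenditure multiplier = 1/(1 − c + m) = 1/(1 − 0.63 + 0.21) = 1/0.58 ≈ 1.724.
The tax multiplier is −c × k ≈ −1.086, so ΔY = k × (−c·ΔT) = (−£71.82 billion) / 0.58 ≈ −£124 billion.

−£124 billion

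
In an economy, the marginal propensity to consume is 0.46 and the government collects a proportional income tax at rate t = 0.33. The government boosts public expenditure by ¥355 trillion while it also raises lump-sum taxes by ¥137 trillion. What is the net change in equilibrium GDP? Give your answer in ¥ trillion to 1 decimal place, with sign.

Expenditure multiplier = 1/(1 − c(1−t)) = 1/(1 − 0.46×0.67) = 1/0.6918 ≈ 1.446.
ΔG contributes k·ΔG = (+¥355 trillion) / 0.6918 ≈ +¥513.2 trillion.
ΔT of +¥137 trillion changes first-round spending by −c·ΔT = −¥63.02 trillion, contributing k·(−c·ΔT) = (−¥63.02 trillion) / 0.6918 ≈ −¥91.1 trillion.
Net ΔY = k(ΔG − c·ΔT) = (+¥291.98 trillion) / 0.6918 ≈ +¥422.1 trillion.

+¥422.1 trillion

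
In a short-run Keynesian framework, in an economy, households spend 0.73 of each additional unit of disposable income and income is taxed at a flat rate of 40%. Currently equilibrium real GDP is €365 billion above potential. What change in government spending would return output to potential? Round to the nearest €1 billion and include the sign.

Spending multiplier = 1/(1 − c(1−t)) = 1/(1 − 0.73×0.6) = 1/0.562 ≈ 1.779.
Need ΔY = −€365 billion, so ΔG = ΔY/k = (−€365 billion) × 0.562 ≈ −€205 billion.
The government should cut government spending by €205 billion.

−€205 billion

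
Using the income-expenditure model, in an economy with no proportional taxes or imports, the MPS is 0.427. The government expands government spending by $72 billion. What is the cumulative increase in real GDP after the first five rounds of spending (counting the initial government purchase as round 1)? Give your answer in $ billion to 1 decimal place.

$158.2 billion

MPC = 1 − MPS = 1 − 0.427 = 0.573.
Round 1 adds ΔG = $72 billion; each later round is MPC = 0.573 times the previous.
After 5 rounds: 72 + 41.256 + 23.639688 + 13.545541224 + 7.761595121352 = ΔG·(1 − c^5)/(1 − c) = 72 × (1 − 0.061769361174093)/0.427 ≈ $158.2 billion.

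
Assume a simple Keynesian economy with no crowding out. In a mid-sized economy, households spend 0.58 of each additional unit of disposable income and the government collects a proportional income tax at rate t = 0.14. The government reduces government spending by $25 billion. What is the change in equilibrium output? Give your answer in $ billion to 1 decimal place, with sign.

Government-spending multiplier = 1/(1 − c(1−t)) = 1/(1 − 0.58×0.86) = 1/0.5012 ≈ 1.995.
ΔY = k × ΔG = (−$25 billion) / 0.5012 ≈ −$49.9 billion.

−$49.9 billion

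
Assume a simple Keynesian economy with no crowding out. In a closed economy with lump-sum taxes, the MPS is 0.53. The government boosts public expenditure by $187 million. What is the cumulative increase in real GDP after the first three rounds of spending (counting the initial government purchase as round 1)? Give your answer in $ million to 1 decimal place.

MPC = 1 − MPS = 1 − 0.53 = 0.47.
Round 1 adds ΔG = $187 million; each later round is MPC = 0.47 times the previous.
After 3 rounds: 187 + 87.89 + 41.3083 = ΔG·(1 − c^3)/(1 − c) = 187 × (1 − 0.103823)/0.53 ≈ $316.2 million.

$316.2 million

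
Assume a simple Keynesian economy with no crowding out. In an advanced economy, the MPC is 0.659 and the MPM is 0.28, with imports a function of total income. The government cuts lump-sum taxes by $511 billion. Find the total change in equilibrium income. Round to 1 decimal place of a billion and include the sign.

A lump-sum tax change of −$511 billion shifts disposable income by +$511 billion; first-round consumption changes by −c × ΔT = −0.659 × (−$511 billion) = +$336.749 billion.
Expenditure multiplier = 1/(1 − c + m) = 1/(1 − 0.659 + 0.28) = 1/0.621 ≈ 1.61.
The tax multiplier is −c × k ≈ −1.061, so ΔY = k × (−c·ΔT) = (+$336.749 billion) / 0.621 ≈ +$542.3 billion.

+$542.3 billion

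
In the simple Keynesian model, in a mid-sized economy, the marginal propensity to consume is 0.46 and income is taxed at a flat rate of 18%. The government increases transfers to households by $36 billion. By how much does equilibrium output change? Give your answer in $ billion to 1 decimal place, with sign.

The transfer change shifts disposable income by +$36 billion, so first-round consumption changes by c·ΔTR = 0.46 × (+$36 billion) = +$16.56 billion.
Expenditure multiplier = 1/(1 − c(1−t)) = 1/(1 − 0.46×0.82) = 1/0.6228 ≈ 1.606.
The transfer multiplier is c × k ≈ 0.739, so ΔY = k × (c·ΔTR) = (+$16.56 billion) / 0.6228 ≈ +$26.6 billion.

+$26.6 billion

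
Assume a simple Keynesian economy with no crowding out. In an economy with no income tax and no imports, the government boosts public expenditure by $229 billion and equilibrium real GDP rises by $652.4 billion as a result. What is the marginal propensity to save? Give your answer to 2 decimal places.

0.35

Implied spending multiplier k = ΔY/ΔG = 652.4/229 ≈ 2.8489.
Since k = 1/(1 − MPC), MPC = 1 − 1/k = 1 − ΔG/ΔY = 1 − 229/652.4 ≈ 0.65.
MPS = 1 − MPC = 0.35.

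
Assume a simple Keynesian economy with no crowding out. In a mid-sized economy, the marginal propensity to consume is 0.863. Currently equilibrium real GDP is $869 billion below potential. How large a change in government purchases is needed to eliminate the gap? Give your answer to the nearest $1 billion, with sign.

Spending multiplier = 1/(1 − MPC) = 1/(1 − 0.863) = 1/0.137 ≈ 7.299.
Need ΔY = +$869 billion, so ΔG = ΔY/k = (+$869 billion) × 0.137 ≈ +$119 billion.
The government should increase government purchases by $119 billion.

+$119 billion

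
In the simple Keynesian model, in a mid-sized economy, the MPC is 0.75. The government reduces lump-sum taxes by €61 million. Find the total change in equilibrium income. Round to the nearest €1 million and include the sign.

+€183 million

A lump-sum tax change of −€61 million shifts disposable income by +€61 million; first-round consumption changes by −c × ΔT = −0.75 × (−€61 million) = +€45.75 million.
Expenditure multiplier = 1/(1 − MPC) = 1/(1 − 0.75) = 1/0.25 = 4.
The tax multiplier is −c × k = −3, so ΔY = k × (−c·ΔT) = (+€45.75 million) / 0.25 = +€183 million.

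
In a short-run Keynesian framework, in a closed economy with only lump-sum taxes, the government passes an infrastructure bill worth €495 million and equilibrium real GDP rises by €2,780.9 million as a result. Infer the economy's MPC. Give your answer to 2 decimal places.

Implied spending multiplier k = ΔY/ΔG = 2,780.9/495 ≈ 5.618.
Since k = 1/(1 − MPC), MPC = 1 − 1/k = 1 − ΔG/ΔY = 1 − 495/2,780.9 ≈ 0.82.

0.82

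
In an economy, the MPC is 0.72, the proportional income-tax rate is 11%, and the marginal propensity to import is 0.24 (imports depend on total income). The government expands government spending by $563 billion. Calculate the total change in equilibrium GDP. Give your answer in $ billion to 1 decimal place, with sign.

+$939.6 billion

Expenditure multiplier = 1/(1 − c(1−t) + m) = 1/(1 − 0.72×0.89 + 0.24) = 1/0.5992 ≈ 1.669.
ΔY = k × ΔG = (+$563 billion) / 0.5992 ≈ +$939.6 billion.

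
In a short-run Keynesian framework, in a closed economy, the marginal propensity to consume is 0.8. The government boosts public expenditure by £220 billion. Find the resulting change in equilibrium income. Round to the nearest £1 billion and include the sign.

Expenditure multiplier = 1/(1 − MPC) = 1/(1 − 0.8) = 1/0.2 = 5.
ΔY = k × ΔG = (+£220 billion) / 0.2 = +£1,100 billion.

+£1,100 billion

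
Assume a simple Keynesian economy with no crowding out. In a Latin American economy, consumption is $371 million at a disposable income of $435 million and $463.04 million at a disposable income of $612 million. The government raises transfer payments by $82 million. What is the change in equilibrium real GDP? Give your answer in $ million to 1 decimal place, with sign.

+$88.8 million

MPC = ΔC/ΔYd = (463.04 − 371)/(612 − 435) = 92.04/177 = 0.52.
The transfer change shifts disposable income by +$82 million, so first-round consumption changes by c·ΔTR = 0.52 × (+$82 million) = +$42.64 million.
Expenditure multiplier = 1/(1 − MPC) = 1/(1 − 0.52) = 1/0.48 ≈ 2.083.
The transfer multiplier is c × k ≈ 1.083, so ΔY = k × (c·ΔTR) = (+$42.64 million) / 0.48 ≈ +$88.8 million.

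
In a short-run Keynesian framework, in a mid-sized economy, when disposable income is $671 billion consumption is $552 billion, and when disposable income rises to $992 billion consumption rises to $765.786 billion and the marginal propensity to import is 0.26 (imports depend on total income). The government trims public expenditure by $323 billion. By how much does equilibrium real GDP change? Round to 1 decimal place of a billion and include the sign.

−$543.8 billion

MPC = ΔC/ΔYd = (765.786 − 552)/(992 − 671) = 213.786/321 = 0.666.
Expenditure multiplier = 1/(1 − c + m) = 1/(1 − 0.666 + 0.26) = 1/0.594 ≈ 1.684.
ΔY = k × ΔG = (−$323 billion) / 0.594 ≈ −$543.8 billion.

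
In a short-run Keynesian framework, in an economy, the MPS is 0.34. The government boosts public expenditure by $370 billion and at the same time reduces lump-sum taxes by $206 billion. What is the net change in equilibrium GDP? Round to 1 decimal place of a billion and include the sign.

MPC = 1 − MPS = 1 − 0.34 = 0.66.
Expenditure multiplier = 1/(1 − MPC) = 1/(1 − 0.66) = 1/0.34 ≈ 2.941.
ΔG contributes k·ΔG = (+$370 billion) / 0.34 ≈ +$1,088.2 billion.
ΔT of −$206 billion changes first-round spending by −c·ΔT = +$135.96 billion, contributing k·(−c·ΔT) = (+$135.96 billion) / 0.34 ≈ +$399.9 billion.
Net ΔY = k(ΔG − c·ΔT) = (+$505.96 billion) / 0.34 ≈ +$1,488.1 billion.

+$1,488.1 billion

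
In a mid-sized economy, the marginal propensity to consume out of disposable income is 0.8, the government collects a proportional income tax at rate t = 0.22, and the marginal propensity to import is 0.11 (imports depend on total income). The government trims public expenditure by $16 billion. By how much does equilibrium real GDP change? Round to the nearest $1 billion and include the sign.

Spending multiplier = 1/(1 − c(1−t) + m) = 1/(1 − 0.8×0.78 + 0.11) = 1/0.486 ≈ 2.058.
ΔY = k × ΔG = (−$16 billion) / 0.486 ≈ −$33 billion.

−$33 billion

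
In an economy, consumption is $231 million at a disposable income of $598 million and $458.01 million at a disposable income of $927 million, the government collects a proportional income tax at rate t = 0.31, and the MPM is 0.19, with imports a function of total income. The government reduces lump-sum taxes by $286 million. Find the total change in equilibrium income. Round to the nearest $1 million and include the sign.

MPC = ΔC/ΔYd = (458.01 − 231)/(927 − 598) = 227.01/329 = 0.69.
A lump-sum tax change of −$286 million shifts disposable income by +$286 million; first-round consumption changes by −c × ΔT = −0.69 × (−$286 million) = +$197.34 million.
Expenditure multiplier = 1/(1 − c(1−t) + m) = 1/(1 − 0.69×0.69 + 0.19) = 1/0.7139 ≈ 1.401.
The tax multiplier is −c × k ≈ −0.967, so ΔY = k × (−c·ΔT) = (+$197.34 million) / 0.7139 ≈ +$276 million.

+$276 million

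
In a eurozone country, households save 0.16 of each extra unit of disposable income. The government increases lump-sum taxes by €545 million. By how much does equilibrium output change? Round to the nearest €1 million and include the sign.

MPC = 1 − MPS = 1 − 0.16 = 0.84.
A lump-sum tax change of +€545 million shifts disposable income by −€545 million; first-round consumption changes by −c × ΔT = −0.84 × (+€545 million) = −€457.8 million.
Expenditure multiplier = 1/(1 − MPC) = 1/(1 − 0.84) = 1/0.16 = 6.25.
The tax multiplier is −c × k = −5.25, so ΔY = k × (−c·ΔT) = (−€457.8 million) / 0.16 ≈ −€2,861 million.

−€2,861 million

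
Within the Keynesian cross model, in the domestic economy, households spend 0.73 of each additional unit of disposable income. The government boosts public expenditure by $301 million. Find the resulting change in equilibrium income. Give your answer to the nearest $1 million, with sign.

Spending multiplier = 1/(1 − MPC) = 1/(1 − 0.73) = 1/0.27 ≈ 3.704.
ΔY = k × ΔG = (+$301 million) / 0.27 ≈ +$1,115 million.

+$1,115 million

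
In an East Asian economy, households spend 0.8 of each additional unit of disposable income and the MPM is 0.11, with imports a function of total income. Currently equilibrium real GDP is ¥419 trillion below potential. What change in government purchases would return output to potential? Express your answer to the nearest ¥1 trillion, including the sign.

Spending multiplier = 1/(1 − c + m) = 1/(1 − 0.8 + 0.11) = 1/0.31 ≈ 3.226.
Need ΔY = +¥419 trillion, so ΔG = ΔY/k = (+¥419 trillion) × 0.31 ≈ +¥130 trillion.
The government should increase government purchases by ¥130 trillion.

+¥130 trillion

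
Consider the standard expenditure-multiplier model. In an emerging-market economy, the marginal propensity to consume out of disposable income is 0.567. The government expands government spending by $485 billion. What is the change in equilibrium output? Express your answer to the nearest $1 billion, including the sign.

+$1,120 billion

Government-spending multiplier = 1/(1 − MPC) = 1/(1 − 0.567) = 1/0.433 ≈ 2.309.
ΔY = k × ΔG = (+$485 billion) / 0.433 ≈ +$1,120 billion.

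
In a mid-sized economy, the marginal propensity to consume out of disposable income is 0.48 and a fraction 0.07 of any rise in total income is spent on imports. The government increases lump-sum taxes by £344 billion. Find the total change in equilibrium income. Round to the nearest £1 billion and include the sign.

−£280 billion

A lump-sum tax change of +£344 billion shifts disposable income by −£344 billion; first-round consumption changes by −c × ΔT = −0.48 × (+£344 billion) = −£165.12 billion.
Expenditure multiplier = 1/(1 − c + m) = 1/(1 − 0.48 + 0.07) = 1/0.59 ≈ 1.695.
The tax multiplier is −c × k ≈ −0.814, so ΔY = k × (−c·ΔT) = (−£165.12 billion) / 0.59 ≈ −£280 billion.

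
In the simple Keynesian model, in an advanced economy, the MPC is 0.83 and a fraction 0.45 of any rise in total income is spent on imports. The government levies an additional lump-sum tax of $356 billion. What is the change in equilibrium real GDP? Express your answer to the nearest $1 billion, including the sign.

−$477 billion

A lump-sum tax change of +$356 billion shifts disposable income by −$356 billion; first-round consumption changes by −c × ΔT = −0.83 × (+$356 billion) = −$295.48 billion.
Expenditure multiplier = 1/(1 − c + m) = 1/(1 − 0.83 + 0.45) = 1/0.62 ≈ 1.613.
The tax multiplier is −c × k ≈ −1.339, so ΔY = k × (−c·ΔT) = (−$295.48 billion) / 0.62 ≈ −$477 billion.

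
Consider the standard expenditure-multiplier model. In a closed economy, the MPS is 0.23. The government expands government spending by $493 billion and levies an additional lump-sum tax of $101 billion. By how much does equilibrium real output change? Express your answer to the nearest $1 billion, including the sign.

+$1,805 billion

MPC = 1 − MPS = 1 − 0.23 = 0.77.
Expenditure multiplier = 1/(1 − MPC) = 1/(1 − 0.77) = 1/0.23 ≈ 4.348.
ΔG contributes k·ΔG = (+$493 billion) / 0.23 ≈ +$2,143.5 billion.
ΔT of +$101 billion changes first-round spending by −c·ΔT = −$77.77 billion, contributing k·(−c·ΔT) = (−$77.77 billion) / 0.23 ≈ −$338.1 billion.
Net ΔY = k(ΔG − c·ΔT) = (+$415.23 billion) / 0.23 ≈ +$1,805 billion.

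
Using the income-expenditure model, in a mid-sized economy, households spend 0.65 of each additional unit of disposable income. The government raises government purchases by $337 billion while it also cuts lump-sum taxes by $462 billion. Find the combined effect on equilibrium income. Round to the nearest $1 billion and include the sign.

+$1,821 billion

Expenditure multiplier = 1/(1 − MPC) = 1/(1 − 0.65) = 1/0.35 ≈ 2.857.
ΔG contributes k·ΔG = (+$337 billion) / 0.35 ≈ +$962.9 billion.
ΔT of −$462 billion changes first-round spending by −c·ΔT = +$300.3 billion, contributing k·(−c·ΔT) = (+$300.3 billion) / 0.35 = +$858 billion.
Net ΔY = k(ΔG − c·ΔT) = (+$637.3 billion) / 0.35 ≈ +$1,821 billion.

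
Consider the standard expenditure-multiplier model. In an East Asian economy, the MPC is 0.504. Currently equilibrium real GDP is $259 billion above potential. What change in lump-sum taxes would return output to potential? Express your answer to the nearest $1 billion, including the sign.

+$255 billion

Spending multiplier = 1/(1 − MPC) = 1/(1 − 0.504) = 1/0.496 ≈ 2.016.
Tax multiplier = −c·k = −0.504/0.496 ≈ −1.016. Need ΔY = −$259 billion, so ΔT = ΔY/(−c·k) = −(−$259 billion) × 0.496 / 0.504 ≈ +$255 billion.
The government should raise lump-sum taxes by $255 billion.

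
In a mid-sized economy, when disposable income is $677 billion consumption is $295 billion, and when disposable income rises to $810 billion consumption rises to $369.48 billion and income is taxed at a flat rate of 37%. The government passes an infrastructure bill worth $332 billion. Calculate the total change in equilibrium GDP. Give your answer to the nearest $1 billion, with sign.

+$513 billion

MPC = ΔC/ΔYd = (369.48 − 295)/(810 − 677) = 74.48/133 = 0.56.
Expenditure multiplier = 1/(1 − c(1−t)) = 1/(1 − 0.56×0.63) = 1/0.6472 ≈ 1.545.
ΔY = k × ΔG = (+$332 billion) / 0.6472 ≈ +$513 billion.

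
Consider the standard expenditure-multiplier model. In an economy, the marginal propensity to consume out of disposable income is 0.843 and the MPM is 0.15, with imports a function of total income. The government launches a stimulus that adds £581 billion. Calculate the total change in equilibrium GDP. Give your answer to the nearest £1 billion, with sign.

+£1,893 billion

Government-spending multiplier = 1/(1 − c + m) = 1/(1 − 0.843 + 0.15) = 1/0.307 ≈ 3.257.
ΔY = k × ΔG = (+£581 billion) / 0.307 ≈ +£1,893 billion.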